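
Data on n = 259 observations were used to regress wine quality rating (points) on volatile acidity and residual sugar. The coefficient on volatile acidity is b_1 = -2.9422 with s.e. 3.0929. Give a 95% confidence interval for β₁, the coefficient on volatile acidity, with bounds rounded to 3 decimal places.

df = n − k − 1 = 259 − 2 − 1 = 256.
t* = t_{0.025, 256} = 1.969274.
Margin = t* × SE = 1.969274 × 3.0929 = 6.09077.
CI: -2.9422 ± 6.09077 → (-9.033, 3.149).
With 95% confidence, each one-unit increase in volatile acidity is associated with a change of between -9.033 and 3.149 points in wine quality rating, holding the other predictors fixed.

(-9.033, 3.149)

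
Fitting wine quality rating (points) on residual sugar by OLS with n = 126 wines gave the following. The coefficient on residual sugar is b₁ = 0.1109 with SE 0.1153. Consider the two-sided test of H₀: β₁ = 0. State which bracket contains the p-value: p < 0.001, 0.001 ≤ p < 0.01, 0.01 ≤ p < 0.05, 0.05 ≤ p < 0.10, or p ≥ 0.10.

t = 0.1109 / 0.1153 = 0.962.
df = n − 2 = 126 − 2 = 124.
Two-sided p = 2·P(T_{124} > |t|) ≈ 0.3380.
So p ≥ 0.10.

p ≥ 0.10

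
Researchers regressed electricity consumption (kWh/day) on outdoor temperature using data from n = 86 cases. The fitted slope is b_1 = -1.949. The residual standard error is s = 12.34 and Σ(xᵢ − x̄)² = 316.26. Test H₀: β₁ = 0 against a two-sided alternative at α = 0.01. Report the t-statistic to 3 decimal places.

t = -2.809

SE(b_1) = s/√Sₓₓ = 12.34/√316.26 = 0.693894.
t = -1.949 / 0.693894 = -2.809.
df = n − 2 = 84.
Two-sided p ≈ 0.0062, which is < 0.01, so reject H₀.
There is evidence that outdoor temperature is associated with electricity consumption.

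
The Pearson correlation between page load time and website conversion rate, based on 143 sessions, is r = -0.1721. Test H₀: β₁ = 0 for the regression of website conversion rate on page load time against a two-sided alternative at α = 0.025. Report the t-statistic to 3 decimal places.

t = -2.075

t = r·√(n − 2)/√(1 − r²) = -0.1721·√141/√0.970382 = -2.075.
df = n − 2 = 141.
Two-sided p ≈ 0.0398, which is ≥ 0.025, so fail to reject H₀.
The data do not give significant evidence of a linear association between page load time and website conversion rate.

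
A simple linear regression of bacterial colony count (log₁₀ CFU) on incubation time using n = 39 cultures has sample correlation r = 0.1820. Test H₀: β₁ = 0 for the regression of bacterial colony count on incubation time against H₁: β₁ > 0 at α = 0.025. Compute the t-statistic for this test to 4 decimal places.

t = 1.1259

t = r·√(n − 2)/√(1 − r²) = 0.1820·√37/√0.966876 = 1.1259.
df = n − 2 = 37.
One-sided p ≈ 0.1337, which is ≥ 0.025, so fail to reject H₀.
The data do not give significant evidence of a linear association between incubation time and bacterial colony count.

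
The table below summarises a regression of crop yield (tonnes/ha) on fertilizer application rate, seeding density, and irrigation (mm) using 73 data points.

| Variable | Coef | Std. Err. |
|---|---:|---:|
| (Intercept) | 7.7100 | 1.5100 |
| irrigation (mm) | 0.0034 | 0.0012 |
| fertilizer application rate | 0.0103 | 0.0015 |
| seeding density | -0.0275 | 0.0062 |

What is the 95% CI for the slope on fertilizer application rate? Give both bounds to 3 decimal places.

(0.007, 0.013)

Read off: b = 0.0103, SE = 0.0015 for fertilizer application rate.
df = n − k − 1 = 73 − 3 − 1 = 69.
t* = t_{0.025, 69} = 1.994945.
Margin = t* × SE = 1.994945 × 0.0015 = 0.00299.
CI: 0.0103 ± 0.00299 → (0.007, 0.013).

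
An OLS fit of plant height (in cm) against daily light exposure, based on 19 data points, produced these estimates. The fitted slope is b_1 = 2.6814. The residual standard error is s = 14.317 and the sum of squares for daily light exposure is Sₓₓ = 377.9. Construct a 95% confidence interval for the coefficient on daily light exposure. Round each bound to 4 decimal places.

SE(b_1) = s/√Sₓₓ = 14.317/√377.9 = 0.736484.
df = n − 2 = 17.
t* = t_{0.025, 17} = 2.109816.
Margin = t* × SE = 2.109816 × 0.736484 = 1.553846.
CI: 2.6814 ± 1.553846 → (1.1276, 4.2352).
With 95% confidence, each one-unit increase in daily light exposure is associated with a change of between 1.1276 and 4.2352 cm in plant height.

(1.1276, 4.2352)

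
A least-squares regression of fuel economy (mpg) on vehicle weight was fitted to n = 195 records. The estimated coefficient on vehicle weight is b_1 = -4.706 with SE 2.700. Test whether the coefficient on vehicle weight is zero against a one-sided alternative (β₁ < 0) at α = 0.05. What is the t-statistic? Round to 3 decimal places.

t = -1.743

H₀: β₁ = 0 vs H₁: β₁ < 0.
t = (b_1 − β₁⁰)/SE = -4.706 / 2.700 = -1.743.
df = n − 2 = 195 − 2 = 193.
One-sided p ≈ 0.0415, which is < 0.05, so reject H₀.
There is evidence that the true slope on vehicle weight is negative.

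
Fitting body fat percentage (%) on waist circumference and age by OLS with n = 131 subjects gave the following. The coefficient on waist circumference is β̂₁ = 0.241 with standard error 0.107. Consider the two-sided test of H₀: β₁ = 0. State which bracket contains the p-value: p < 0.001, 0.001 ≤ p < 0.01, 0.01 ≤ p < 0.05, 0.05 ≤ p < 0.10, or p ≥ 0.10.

t = 0.241 / 0.107 = 2.252.
df = n − k − 1 = 131 − 2 − 1 = 128.
Two-sided p = 2·P(T_{128} > |t|) ≈ 0.0260.
So 0.01 ≤ p < 0.05.

0.01 ≤ p < 0.05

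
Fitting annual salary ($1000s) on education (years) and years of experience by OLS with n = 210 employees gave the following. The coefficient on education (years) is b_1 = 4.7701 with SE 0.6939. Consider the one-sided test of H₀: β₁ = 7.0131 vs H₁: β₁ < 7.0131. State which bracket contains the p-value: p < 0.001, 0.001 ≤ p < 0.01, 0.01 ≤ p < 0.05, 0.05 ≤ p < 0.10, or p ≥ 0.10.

p < 0.001

t = (4.7701 − 7.0131) / 0.6939 = -3.232.
df = n − k − 1 = 210 − 2 − 1 = 207.
One-sided p = P(T_{207} < t) ≈ 0.0007.
So p < 0.001.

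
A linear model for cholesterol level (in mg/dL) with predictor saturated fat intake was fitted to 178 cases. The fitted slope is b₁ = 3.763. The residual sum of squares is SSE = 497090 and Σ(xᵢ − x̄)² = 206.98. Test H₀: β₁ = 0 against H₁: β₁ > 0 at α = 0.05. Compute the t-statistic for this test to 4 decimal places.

t = 1.0187

MSE = SSE/(n − 2) = 497090/176 = 2824.38.
SE(b₁) = √(MSE/Sₓₓ) = √(2824.38/206.98) = 3.694.
t = 3.763 / 3.694 = 1.0187.
df = n − 2 = 176.
One-sided p ≈ 0.1549, which is ≥ 0.05, so fail to reject H₀.
The data do not give significant evidence that the true slope on saturated fat intake is positive.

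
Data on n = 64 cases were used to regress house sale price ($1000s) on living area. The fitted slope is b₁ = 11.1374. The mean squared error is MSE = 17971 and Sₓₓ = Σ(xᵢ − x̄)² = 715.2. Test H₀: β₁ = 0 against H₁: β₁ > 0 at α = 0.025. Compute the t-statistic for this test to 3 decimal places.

SE(b₁) = √(MSE/Sₓₓ) = √(17971/715.2) = 5.01271.
t = 11.1374 / 5.01271 = 2.222.
df = n − 2 = 62.
One-sided p ≈ 0.0150, which is < 0.025, so reject H₀.
There is evidence that the true slope on living area is positive.

t = 2.222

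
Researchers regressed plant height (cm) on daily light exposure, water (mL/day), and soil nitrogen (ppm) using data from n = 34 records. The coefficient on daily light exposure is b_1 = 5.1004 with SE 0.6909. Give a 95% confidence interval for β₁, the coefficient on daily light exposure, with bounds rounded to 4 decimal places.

(3.6894, 6.5114)

df = n − k − 1 = 34 − 3 − 1 = 30.
t* = t_{0.025, 30} = 2.042272.
Margin = t* × SE = 2.042272 × 0.6909 = 1.411006.
CI: 5.1004 ± 1.411006 → (3.6894, 6.5114).
With 95% confidence, each one-unit increase in daily light exposure is associated with a change of between 3.6894 and 6.5114 cm in plant height, holding the other predictors fixed.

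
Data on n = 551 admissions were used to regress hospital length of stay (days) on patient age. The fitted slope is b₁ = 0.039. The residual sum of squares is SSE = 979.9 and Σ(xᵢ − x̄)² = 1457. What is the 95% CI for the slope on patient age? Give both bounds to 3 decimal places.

(-0.030, 0.108)

MSE = SSE/(n − 2) = 979.9/549 = 1.78488.
SE(b₁) = √(MSE/Sₓₓ) = √(1.78488/1457) = 0.0350006.
df = n − 2 = 549.
t* = t_{0.025, 549} = 1.964294.
Margin = t* × SE = 1.964294 × 0.0350006 = 0.06875.
CI: 0.039 ± 0.06875 → (-0.030, 0.108).
With 95% confidence, each one-unit increase in patient age is associated with a change of between -0.030 and 0.108 days in hospital length of stay.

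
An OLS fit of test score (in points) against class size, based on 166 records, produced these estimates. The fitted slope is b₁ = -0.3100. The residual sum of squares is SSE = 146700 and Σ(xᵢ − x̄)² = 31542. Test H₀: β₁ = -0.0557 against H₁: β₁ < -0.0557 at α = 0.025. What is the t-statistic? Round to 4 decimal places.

MSE = SSE/(n − 2) = 146700/164 = 894.512.
SE(b₁) = √(MSE/Sₓₓ) = √(894.512/31542) = 0.168402.
t = (-0.3100 − (-0.0557)) / 0.168402 = -1.5101.
df = n − 2 = 164.
One-sided p ≈ 0.0665, which is ≥ 0.025, so fail to reject H₀.
The data do not give significant evidence that the true slope on class size is below -0.0557 points per unit.

t = -1.5101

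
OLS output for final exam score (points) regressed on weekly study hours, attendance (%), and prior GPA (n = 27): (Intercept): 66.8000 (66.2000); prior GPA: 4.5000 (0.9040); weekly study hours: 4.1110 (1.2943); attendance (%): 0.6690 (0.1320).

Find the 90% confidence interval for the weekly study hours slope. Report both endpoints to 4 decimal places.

(1.8927, 6.3293)

Read off: b = 4.1110, SE = 1.2943 for weekly study hours.
df = n − k − 1 = 27 − 3 − 1 = 23.
t* = t_{0.05, 23} = 1.713872.
Margin = t* × SE = 1.713872 × 1.2943 = 2.218264.
CI: 4.1110 ± 2.218264 → (1.8927, 6.3293).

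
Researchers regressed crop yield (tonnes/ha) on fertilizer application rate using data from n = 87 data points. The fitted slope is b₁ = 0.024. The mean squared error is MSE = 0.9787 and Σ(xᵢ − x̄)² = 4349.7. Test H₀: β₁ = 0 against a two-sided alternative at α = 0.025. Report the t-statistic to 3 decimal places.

t = 1.600

SE(b₁) = √(MSE/Sₓₓ) = √(0.9787/4349.7) = 0.0150001.
t = 0.024 / 0.0150001 = 1.600.
df = n − 2 = 85.
Two-sided p ≈ 0.1133, which is ≥ 0.025, so fail to reject H₀.
The data do not give significant evidence of an association between fertilizer application rate and crop yield.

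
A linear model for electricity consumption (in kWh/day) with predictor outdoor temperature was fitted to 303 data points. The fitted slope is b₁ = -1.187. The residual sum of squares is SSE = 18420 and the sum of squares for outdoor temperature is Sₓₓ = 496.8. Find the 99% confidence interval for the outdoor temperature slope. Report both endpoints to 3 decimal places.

MSE = SSE/(n − 2) = 18420/301 = 61.196.
SE(b₁) = √(MSE/Sₓₓ) = √(61.196/496.8) = 0.350971.
df = n − 2 = 301.
t* = t_{0.005, 301} = 2.592261.
Margin = t* × SE = 2.592261 × 0.350971 = 0.90981.
CI: -1.187 ± 0.90981 → (-2.097, -0.277).
With 99% confidence, each one-unit increase in outdoor temperature is associated with a change of between -2.097 and -0.277 kWh/day in electricity consumption.

(-2.097, -0.277)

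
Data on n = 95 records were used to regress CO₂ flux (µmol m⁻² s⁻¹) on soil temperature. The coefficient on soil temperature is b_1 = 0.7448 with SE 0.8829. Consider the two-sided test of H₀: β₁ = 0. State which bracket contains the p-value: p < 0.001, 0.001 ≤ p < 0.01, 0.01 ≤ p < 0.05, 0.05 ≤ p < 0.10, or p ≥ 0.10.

t = 0.7448 / 0.8829 = 0.844.
df = n − 2 = 95 − 2 = 93.
Two-sided p = 2·P(T_{93} > |t|) ≈ 0.4011.
So p ≥ 0.10.

p ≥ 0.10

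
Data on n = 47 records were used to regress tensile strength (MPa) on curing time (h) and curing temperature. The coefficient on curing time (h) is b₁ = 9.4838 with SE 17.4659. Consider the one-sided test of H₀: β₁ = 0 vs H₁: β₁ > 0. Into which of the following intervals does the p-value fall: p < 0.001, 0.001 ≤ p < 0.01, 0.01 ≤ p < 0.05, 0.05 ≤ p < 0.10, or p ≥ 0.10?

t = 9.4838 / 17.4659 = 0.543.
df = n − k − 1 = 47 − 2 − 1 = 44.
One-sided p = P(T_{44} > t) ≈ 0.2949.
So p ≥ 0.10.

p ≥ 0.10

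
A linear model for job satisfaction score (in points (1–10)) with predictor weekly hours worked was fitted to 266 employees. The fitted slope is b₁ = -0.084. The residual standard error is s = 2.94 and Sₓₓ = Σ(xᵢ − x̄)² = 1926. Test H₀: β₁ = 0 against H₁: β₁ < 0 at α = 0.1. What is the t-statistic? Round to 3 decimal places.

SE(b₁) = s/√Sₓₓ = 2.94/√1926 = 0.0669914.
t = -0.084 / 0.0669914 = -1.254.
df = n − 2 = 264.
One-sided p ≈ 0.1055, which is ≥ 0.1, so fail to reject H₀.
The data do not give significant evidence that the true slope on weekly hours worked is negative.

t = -1.254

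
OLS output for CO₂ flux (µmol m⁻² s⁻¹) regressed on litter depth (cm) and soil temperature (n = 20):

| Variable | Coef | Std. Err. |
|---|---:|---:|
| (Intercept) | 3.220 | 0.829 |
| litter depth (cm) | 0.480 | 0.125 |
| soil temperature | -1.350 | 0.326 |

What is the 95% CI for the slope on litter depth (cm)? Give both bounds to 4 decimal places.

Read off: b = 0.480, SE = 0.125 for litter depth (cm).
df = n − k − 1 = 20 − 2 − 1 = 17.
t* = t_{0.025, 17} = 2.109816.
Margin = t* × SE = 2.109816 × 0.125 = 0.263727.
CI: 0.480 ± 0.263727 → (0.2163, 0.7437).

(0.2163, 0.7437)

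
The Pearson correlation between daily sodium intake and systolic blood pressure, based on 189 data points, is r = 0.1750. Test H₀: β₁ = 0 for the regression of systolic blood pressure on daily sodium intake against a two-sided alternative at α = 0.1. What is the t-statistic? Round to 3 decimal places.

t = r·√(n − 2)/√(1 − r²) = 0.1750·√187/√0.969375 = 2.431.
df = n − 2 = 187.
Two-sided p ≈ 0.0160, which is < 0.1, so reject H₀.
There is evidence of a linear association between daily sodium intake and systolic blood pressure.

t = 2.431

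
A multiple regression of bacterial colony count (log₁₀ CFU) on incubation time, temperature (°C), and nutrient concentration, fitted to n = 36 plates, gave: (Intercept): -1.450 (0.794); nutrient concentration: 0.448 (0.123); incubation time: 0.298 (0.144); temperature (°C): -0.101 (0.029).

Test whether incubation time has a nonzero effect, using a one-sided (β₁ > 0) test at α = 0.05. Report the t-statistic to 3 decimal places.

Read off: b = 0.298, SE = 0.144 for incubation time.
H₀: β₁ = 0 vs H₁: β₁ > 0.
t = 0.298 / 0.144 = 2.069.
df = n − k − 1 = 36 − 3 − 1 = 32.
One-sided p ≈ 0.0233, which is < 0.05, so reject H₀.
There is evidence that the true slope on incubation time is positive, holding the other predictors fixed.

t = 2.069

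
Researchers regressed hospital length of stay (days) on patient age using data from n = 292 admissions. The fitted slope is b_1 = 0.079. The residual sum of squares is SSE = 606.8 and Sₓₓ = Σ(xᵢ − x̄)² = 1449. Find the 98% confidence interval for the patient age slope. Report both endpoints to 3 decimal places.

MSE = SSE/(n − 2) = 606.8/290 = 2.09241.
SE(b_1) = √(MSE/Sₓₓ) = √(2.09241/1449) = 0.0380005.
df = n − 2 = 290.
t* = t_{0.01, 290} = 2.339275.
Margin = t* × SE = 2.339275 × 0.0380005 = 0.08889.
CI: 0.079 ± 0.08889 → (-0.010, 0.168).
With 98% confidence, each one-unit increase in patient age is associated with a change of between -0.010 and 0.168 days in hospital length of stay.

(-0.010, 0.168)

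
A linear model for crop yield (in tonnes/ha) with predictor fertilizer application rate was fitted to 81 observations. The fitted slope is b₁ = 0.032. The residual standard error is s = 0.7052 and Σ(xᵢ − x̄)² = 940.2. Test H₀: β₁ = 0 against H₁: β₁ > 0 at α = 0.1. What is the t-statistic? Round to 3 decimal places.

t = 1.391

SE(b₁) = s/√Sₓₓ = 0.7052/√940.2 = 0.0229986.
t = 0.032 / 0.0229986 = 1.391.
df = n − 2 = 79.
One-sided p ≈ 0.0840, which is < 0.1, so reject H₀.
There is evidence that the true slope on fertilizer application rate is positive.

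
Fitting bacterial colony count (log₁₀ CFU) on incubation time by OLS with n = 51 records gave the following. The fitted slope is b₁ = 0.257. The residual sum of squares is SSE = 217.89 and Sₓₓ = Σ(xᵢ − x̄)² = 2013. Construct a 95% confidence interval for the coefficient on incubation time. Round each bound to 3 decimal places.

MSE = SSE/(n − 2) = 217.89/49 = 4.44673.
SE(b₁) = √(MSE/Sₓₓ) = √(4.44673/2013) = 0.0470001.
df = n − 2 = 49.
t* = t_{0.025, 49} = 2.009575.
Margin = t* × SE = 2.009575 × 0.0470001 = 0.09445.
CI: 0.257 ± 0.09445 → (0.163, 0.351).
With 95% confidence, each one-unit increase in incubation time is associated with a change of between 0.163 and 0.351 log₁₀ CFU in bacterial colony count.

(0.163, 0.351)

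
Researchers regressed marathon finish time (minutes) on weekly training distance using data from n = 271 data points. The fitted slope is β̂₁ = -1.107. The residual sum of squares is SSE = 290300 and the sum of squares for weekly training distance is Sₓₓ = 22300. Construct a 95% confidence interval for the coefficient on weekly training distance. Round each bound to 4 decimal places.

(-1.5401, -0.6739)

MSE = SSE/(n − 2) = 290300/269 = 1079.18.
SE(β̂₁) = √(MSE/Sₓₓ) = √(1079.18/22300) = 0.219986.
df = n − 2 = 269.
t* = t_{0.025, 269} = 1.968822.
Margin = t* × SE = 1.968822 × 0.219986 = 0.433113.
CI: -1.107 ± 0.433113 → (-1.5401, -0.6739).
With 95% confidence, each one-unit increase in weekly training distance is associated with a change of between -1.5401 and -0.6739 minutes in marathon finish time.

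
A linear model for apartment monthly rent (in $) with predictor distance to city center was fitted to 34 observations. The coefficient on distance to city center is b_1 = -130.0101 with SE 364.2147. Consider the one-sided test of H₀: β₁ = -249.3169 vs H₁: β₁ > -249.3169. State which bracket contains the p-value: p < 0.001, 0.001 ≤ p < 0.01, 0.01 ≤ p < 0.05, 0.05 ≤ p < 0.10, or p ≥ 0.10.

p ≥ 0.10

t = (-130.0101 − (-249.3169)) / 364.2147 = 0.328.
df = n − 2 = 34 − 2 = 32.
One-sided p = P(T_{32} > t) ≈ 0.3727.
So p ≥ 0.10.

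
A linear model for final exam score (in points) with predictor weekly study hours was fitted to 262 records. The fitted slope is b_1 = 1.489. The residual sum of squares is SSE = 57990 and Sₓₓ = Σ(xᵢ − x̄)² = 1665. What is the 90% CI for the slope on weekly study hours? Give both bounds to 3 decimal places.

MSE = SSE/(n − 2) = 57990/260 = 223.038.
SE(b_1) = √(MSE/Sₓₓ) = √(223.038/1665) = 0.366001.
df = n − 2 = 260.
t* = t_{0.05, 260} = 1.650735.
Margin = t* × SE = 1.650735 × 0.366001 = 0.60417.
CI: 1.489 ± 0.60417 → (0.885, 2.093).
With 90% confidence, each one-unit increase in weekly study hours is associated with a change of between 0.885 and 2.093 points in final exam score.

(0.885, 2.093)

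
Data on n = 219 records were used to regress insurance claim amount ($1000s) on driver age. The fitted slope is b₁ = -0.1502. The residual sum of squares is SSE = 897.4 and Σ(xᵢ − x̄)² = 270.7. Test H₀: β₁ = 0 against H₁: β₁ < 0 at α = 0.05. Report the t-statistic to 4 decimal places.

t = -1.2152

MSE = SSE/(n − 2) = 897.4/217 = 4.13548.
SE(b₁) = √(MSE/Sₓₓ) = √(4.13548/270.7) = 0.1236.
t = -0.1502 / 0.1236 = -1.2152.
df = n − 2 = 217.
One-sided p ≈ 0.1128, which is ≥ 0.05, so fail to reject H₀.
The data do not give significant evidence that the true slope on driver age is negative.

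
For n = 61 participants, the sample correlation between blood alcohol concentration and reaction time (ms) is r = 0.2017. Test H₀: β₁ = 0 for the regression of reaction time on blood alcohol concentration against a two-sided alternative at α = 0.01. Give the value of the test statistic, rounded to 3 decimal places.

t = 1.582

t = r·√(n − 2)/√(1 − r²) = 0.2017·√59/√0.959317 = 1.582.
df = n − 2 = 59.
Two-sided p ≈ 0.1190, which is ≥ 0.01, so fail to reject H₀.
The data do not give significant evidence of a linear association between blood alcohol concentration and reaction time.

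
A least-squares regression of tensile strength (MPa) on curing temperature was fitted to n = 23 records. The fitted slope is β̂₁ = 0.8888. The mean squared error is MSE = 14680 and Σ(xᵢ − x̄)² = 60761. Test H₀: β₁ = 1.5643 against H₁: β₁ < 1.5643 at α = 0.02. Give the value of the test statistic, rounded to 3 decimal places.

t = -1.374

SE(β̂₁) = √(MSE/Sₓₓ) = √(14680/60761) = 0.491531.
t = (0.8888 − 1.5643) / 0.491531 = -1.374.
df = n − 2 = 21.
One-sided p ≈ 0.0919, which is ≥ 0.02, so fail to reject H₀.
The data do not give significant evidence that the true slope on curing temperature is below 1.5643 MPa per unit.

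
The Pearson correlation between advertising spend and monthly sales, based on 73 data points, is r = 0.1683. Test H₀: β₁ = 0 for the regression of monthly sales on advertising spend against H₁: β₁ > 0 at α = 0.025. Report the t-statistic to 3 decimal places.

t = r·√(n − 2)/√(1 − r²) = 0.1683·√71/√0.971675 = 1.439.
df = n − 2 = 71.
One-sided p ≈ 0.0773, which is ≥ 0.025, so fail to reject H₀.
The data do not give significant evidence of a linear association between advertising spend and monthly sales.

t = 1.439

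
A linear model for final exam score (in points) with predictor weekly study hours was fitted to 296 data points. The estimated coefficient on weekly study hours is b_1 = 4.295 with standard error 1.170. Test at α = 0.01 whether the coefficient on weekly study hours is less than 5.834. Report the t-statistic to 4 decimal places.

H₀: β₁ = 5.834 vs H₁: β₁ < 5.834.
t = (b_1 − β₁⁰)/SE = (4.295 − 5.834) / 1.170 = -1.3154.
df = n − 2 = 296 − 2 = 294.
One-sided p ≈ 0.0947, which is ≥ 0.01, so fail to reject H₀.
The data do not give significant evidence that the true slope on weekly study hours is below 5.834 points per unit.

t = -1.3154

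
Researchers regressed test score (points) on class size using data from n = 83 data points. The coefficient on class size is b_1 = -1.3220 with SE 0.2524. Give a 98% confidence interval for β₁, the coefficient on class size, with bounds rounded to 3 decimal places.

df = n − 2 = 83 − 2 = 81.
t* = t_{0.01, 81} = 2.37327.
Margin = t* × SE = 2.37327 × 0.2524 = 0.59901.
CI: -1.3220 ± 0.59901 → (-1.921, -0.723).
With 98% confidence, each one-unit increase in class size is associated with a change of between -1.921 and -0.723 points in test score.

(-1.921, -0.723)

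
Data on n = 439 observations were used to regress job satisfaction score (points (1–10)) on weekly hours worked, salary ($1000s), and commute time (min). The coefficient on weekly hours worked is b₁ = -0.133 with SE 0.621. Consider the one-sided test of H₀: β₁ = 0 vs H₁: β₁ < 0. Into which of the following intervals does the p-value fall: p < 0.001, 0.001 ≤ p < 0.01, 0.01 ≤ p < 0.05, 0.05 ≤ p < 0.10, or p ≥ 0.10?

p ≥ 0.10

t = -0.133 / 0.621 = -0.214.
df = n − k − 1 = 439 − 3 − 1 = 435.
One-sided p = P(T_{435} < t) ≈ 0.4153.
So p ≥ 0.10.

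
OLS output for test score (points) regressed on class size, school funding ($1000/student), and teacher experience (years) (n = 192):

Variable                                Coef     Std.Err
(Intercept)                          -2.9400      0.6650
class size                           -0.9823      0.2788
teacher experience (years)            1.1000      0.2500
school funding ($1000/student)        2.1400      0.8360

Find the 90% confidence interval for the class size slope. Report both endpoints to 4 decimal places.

(-1.4432, -0.5214)

Read off: b = -0.9823, SE = 0.2788 for class size.
df = n − k − 1 = 192 − 3 − 1 = 188.
t* = t_{0.05, 188} = 1.652999.
Margin = t* × SE = 1.652999 × 0.2788 = 0.460856.
CI: -0.9823 ± 0.460856 → (-1.4432, -0.5214).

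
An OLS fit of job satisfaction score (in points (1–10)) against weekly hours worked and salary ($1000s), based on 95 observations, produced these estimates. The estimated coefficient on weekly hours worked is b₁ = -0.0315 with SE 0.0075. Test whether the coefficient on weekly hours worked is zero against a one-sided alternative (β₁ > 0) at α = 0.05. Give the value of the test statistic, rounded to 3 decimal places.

H₀: β₁ = 0 vs H₁: β₁ > 0.
t = (b₁ − β₁⁰)/SE = -0.0315 / 0.0075 = -4.200.
df = n − k − 1 = 95 − 2 − 1 = 92.
One-sided p ≈ 1.0000, which is ≥ 0.05, so fail to reject H₀.
The data do not give significant evidence that the true slope on weekly hours worked is positive, holding the other predictors fixed.

t = -4.200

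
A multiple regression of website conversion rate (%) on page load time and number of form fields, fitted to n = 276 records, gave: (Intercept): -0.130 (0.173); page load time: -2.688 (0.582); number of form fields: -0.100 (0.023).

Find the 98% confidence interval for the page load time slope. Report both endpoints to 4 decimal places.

Read off: b = -2.688, SE = 0.582 for page load time.
df = n − k − 1 = 276 − 2 − 1 = 273.
t* = t_{0.01, 273} = 2.340085.
Margin = t* × SE = 2.340085 × 0.582 = 1.361929.
CI: -2.688 ± 1.361929 → (-4.0499, -1.3261).

(-4.0499, -1.3261)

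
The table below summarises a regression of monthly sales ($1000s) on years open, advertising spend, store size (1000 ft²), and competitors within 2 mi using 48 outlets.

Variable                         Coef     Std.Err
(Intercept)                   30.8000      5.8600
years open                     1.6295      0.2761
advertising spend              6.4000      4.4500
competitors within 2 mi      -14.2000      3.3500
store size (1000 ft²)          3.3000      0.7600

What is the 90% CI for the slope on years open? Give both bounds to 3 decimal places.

(1.165, 2.094)

Read off: b = 1.6295, SE = 0.2761 for years open.
df = n − k − 1 = 48 − 4 − 1 = 43.
t* = t_{0.05, 43} = 1.681071.
Margin = t* × SE = 1.681071 × 0.2761 = 0.46414.
CI: 1.6295 ± 0.46414 → (1.165, 2.094).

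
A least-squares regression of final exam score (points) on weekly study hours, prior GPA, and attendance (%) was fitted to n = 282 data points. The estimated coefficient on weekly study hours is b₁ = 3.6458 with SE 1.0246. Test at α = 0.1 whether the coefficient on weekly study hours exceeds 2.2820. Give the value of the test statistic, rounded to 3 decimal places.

H₀: β₁ = 2.2820 vs H₁: β₁ > 2.2820.
t = (b₁ − β₁⁰)/SE = (3.6458 − 2.2820) / 1.0246 = 1.331.
df = n − k − 1 = 282 − 3 − 1 = 278.
One-sided p ≈ 0.0921, which is < 0.1, so reject H₀.
There is evidence that the true slope on weekly study hours exceeds 2.2820 points per unit, holding the other predictors fixed.

t = 1.331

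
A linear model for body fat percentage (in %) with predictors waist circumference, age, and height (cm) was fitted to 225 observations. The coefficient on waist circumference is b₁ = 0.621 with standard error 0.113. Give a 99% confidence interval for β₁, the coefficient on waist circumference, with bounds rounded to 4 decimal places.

(0.3274, 0.9146)

df = n − k − 1 = 225 − 3 − 1 = 221.
t* = t_{0.005, 221} = 2.598258.
Margin = t* × SE = 2.598258 × 0.113 = 0.293603.
CI: 0.621 ± 0.293603 → (0.3274, 0.9146).
With 99% confidence, each one-unit increase in waist circumference is associated with a change of between 0.3274 and 0.9146 % in body fat percentage, holding the other predictors fixed.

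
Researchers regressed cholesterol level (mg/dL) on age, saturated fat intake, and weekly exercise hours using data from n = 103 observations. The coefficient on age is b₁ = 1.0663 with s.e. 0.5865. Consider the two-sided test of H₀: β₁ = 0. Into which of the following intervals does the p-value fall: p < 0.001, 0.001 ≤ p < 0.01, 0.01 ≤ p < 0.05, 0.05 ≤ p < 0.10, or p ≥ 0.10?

t = 1.0663 / 0.5865 = 1.818.
df = n − k − 1 = 103 − 3 − 1 = 99.
Two-sided p = 2·P(T_{99} > |t|) ≈ 0.0721.
So 0.05 ≤ p < 0.10.

0.05 ≤ p < 0.10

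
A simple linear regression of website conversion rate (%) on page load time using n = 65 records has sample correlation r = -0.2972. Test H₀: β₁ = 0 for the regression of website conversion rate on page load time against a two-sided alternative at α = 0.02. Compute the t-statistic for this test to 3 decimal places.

t = -2.471

t = r·√(n − 2)/√(1 − r²) = -0.2972·√63/√0.911672 = -2.471.
df = n − 2 = 63.
Two-sided p ≈ 0.0162, which is < 0.02, so reject H₀.
There is evidence of a linear association between page load time and website conversion rate.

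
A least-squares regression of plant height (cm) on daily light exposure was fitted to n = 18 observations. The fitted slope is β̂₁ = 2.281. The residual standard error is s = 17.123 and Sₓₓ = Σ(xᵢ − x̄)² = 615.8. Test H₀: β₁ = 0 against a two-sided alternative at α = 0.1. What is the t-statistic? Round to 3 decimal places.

SE(β̂₁) = s/√Sₓₓ = 17.123/√615.8 = 0.690017.
t = 2.281 / 0.690017 = 3.306.
df = n − 2 = 16.
Two-sided p ≈ 0.0045, which is < 0.1, so reject H₀.
There is evidence that daily light exposure is associated with plant height.

t = 3.306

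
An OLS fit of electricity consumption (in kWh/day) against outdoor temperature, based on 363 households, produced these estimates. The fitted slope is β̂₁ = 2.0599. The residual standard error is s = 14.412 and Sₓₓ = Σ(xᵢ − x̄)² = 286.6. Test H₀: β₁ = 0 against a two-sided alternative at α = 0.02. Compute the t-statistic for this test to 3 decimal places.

SE(β̂₁) = s/√Sₓₓ = 14.412/√286.6 = 0.851307.
t = 2.0599 / 0.851307 = 2.420.
df = n − 2 = 361.
Two-sided p ≈ 0.0160, which is < 0.02, so reject H₀.
There is evidence that outdoor temperature is associated with electricity consumption.

t = 2.420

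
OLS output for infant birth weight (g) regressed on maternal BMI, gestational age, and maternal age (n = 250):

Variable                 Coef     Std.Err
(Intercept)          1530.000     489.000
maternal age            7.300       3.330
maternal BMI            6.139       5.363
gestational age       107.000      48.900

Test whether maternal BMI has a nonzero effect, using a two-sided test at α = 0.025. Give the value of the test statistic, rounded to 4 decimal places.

t = 1.1447

Read off: b = 6.139, SE = 5.363 for maternal BMI.
H₀: β₁ = 0 vs H₁: β₁ ≠ 0.
t = 6.139 / 5.363 = 1.1447.
df = n − k − 1 = 250 − 3 − 1 = 246.
Two-sided p ≈ 0.2534, which is ≥ 0.025, so fail to reject H₀.
The data do not give significant evidence of an association between maternal BMI and infant birth weight, after adjusting for the other predictors.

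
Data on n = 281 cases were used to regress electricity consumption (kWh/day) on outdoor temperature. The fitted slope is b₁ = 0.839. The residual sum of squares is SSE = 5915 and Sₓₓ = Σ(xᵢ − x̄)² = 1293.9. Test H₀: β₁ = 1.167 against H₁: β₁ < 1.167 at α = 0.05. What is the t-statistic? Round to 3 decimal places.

t = -2.562

MSE = SSE/(n − 2) = 5915/279 = 21.2007.
SE(b₁) = √(MSE/Sₓₓ) = √(21.2007/1293.9) = 0.128004.
t = (0.839 − 1.167) / 0.128004 = -2.562.
df = n − 2 = 279.
One-sided p ≈ 0.0055, which is < 0.05, so reject H₀.
There is evidence that the true slope on outdoor temperature is below 1.167 kWh/day per unit.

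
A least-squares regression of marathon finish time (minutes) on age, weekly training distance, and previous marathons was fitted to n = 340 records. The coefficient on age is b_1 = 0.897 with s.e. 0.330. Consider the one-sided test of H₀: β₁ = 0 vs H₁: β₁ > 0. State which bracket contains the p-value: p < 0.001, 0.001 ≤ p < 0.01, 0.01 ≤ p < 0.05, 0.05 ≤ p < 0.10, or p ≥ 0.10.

0.001 ≤ p < 0.01

t = 0.897 / 0.330 = 2.718.
df = n − k − 1 = 340 − 3 − 1 = 336.
One-sided p = P(T_{336} > t) ≈ 0.0035.
So 0.001 ≤ p < 0.01.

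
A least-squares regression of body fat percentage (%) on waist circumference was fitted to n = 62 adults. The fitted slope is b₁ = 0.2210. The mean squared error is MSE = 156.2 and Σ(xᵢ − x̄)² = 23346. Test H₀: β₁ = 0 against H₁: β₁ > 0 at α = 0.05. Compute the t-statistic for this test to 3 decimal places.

SE(b₁) = √(MSE/Sₓₓ) = √(156.2/23346) = 0.0817964.
t = 0.2210 / 0.0817964 = 2.702.
df = n − 2 = 60.
One-sided p ≈ 0.0045, which is < 0.05, so reject H₀.
There is evidence that the true slope on waist circumference is positive.

t = 2.702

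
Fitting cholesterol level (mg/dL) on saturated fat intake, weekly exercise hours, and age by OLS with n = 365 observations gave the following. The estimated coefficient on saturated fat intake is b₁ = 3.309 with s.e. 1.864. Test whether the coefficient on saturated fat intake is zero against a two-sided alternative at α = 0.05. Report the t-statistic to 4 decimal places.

t = 1.7752

H₀: β₁ = 0 vs H₁: β₁ ≠ 0.
t = (b₁ − β₁⁰)/SE = 3.309 / 1.864 = 1.7752.
df = n − k − 1 = 365 − 3 − 1 = 361.
Two-sided p ≈ 0.0767, which is ≥ 0.05, so fail to reject H₀.
The data do not give significant evidence of an association between saturated fat intake and cholesterol level, after adjusting for the other predictors.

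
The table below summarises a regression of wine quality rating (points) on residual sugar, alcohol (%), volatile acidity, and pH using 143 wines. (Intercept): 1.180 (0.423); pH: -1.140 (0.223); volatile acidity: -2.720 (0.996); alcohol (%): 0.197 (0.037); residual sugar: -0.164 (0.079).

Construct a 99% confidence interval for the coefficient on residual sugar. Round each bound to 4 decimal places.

(-0.3703, 0.0423)

Read off: b = -0.164, SE = 0.079 for residual sugar.
df = n − k − 1 = 143 − 4 − 1 = 138.
t* = t_{0.005, 138} = 2.611925.
Margin = t* × SE = 2.611925 × 0.079 = 0.206342.
CI: -0.164 ± 0.206342 → (-0.3703, 0.0423).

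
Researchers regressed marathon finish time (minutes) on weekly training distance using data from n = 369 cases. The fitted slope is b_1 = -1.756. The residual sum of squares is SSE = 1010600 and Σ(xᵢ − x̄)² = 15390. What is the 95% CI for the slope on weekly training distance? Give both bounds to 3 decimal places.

MSE = SSE/(n − 2) = 1010600/367 = 2753.68.
SE(b_1) = √(MSE/Sₓₓ) = √(2753.68/15390) = 0.422997.
df = n − 2 = 367.
t* = t_{0.025, 367} = 1.966449.
Margin = t* × SE = 1.966449 × 0.422997 = 0.83180.
CI: -1.756 ± 0.83180 → (-2.588, -0.924).
With 95% confidence, each one-unit increase in weekly training distance is associated with a change of between -2.588 and -0.924 minutes in marathon finish time.

(-2.588, -0.924)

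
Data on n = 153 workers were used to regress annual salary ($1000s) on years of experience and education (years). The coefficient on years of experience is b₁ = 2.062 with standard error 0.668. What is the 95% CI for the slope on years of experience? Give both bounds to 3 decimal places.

(0.742, 3.382)

df = n − k − 1 = 153 − 2 − 1 = 150.
t* = t_{0.025, 150} = 1.975905.
Margin = t* × SE = 1.975905 × 0.668 = 1.31990.
CI: 2.062 ± 1.31990 → (0.742, 3.382).
With 95% confidence, each one-unit increase in years of experience is associated with a change of between 0.742 and 3.382 $1000s in annual salary, holding the other predictors fixed.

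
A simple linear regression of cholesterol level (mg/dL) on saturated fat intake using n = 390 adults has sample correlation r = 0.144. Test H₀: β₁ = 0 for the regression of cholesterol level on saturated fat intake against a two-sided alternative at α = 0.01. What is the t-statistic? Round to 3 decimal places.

t = 2.866

t = r·√(n − 2)/√(1 − r²) = 0.144·√388/√0.979264 = 2.866.
df = n − 2 = 388.
Two-sided p ≈ 0.0044, which is < 0.01, so reject H₀.
There is evidence of a linear association between saturated fat intake and cholesterol level.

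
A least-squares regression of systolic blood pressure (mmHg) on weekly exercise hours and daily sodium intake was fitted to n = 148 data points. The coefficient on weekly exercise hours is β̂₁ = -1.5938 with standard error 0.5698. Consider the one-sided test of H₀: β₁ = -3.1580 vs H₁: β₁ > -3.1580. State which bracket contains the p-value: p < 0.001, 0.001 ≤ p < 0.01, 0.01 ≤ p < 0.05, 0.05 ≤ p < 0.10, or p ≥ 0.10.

0.001 ≤ p < 0.01

t = (-1.5938 − (-3.1580)) / 0.5698 = 2.745.
df = n − k − 1 = 148 − 2 − 1 = 145.
One-sided p = P(T_{145} > t) ≈ 0.0034.
So 0.001 ≤ p < 0.01.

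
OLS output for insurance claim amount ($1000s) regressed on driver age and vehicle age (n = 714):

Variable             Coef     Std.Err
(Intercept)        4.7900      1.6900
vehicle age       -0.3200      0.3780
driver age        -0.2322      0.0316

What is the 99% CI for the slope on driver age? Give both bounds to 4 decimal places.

Read off: b = -0.2322, SE = 0.0316 for driver age.
df = n − k − 1 = 714 − 2 − 1 = 711.
t* = t_{0.005, 711} = 2.582762.
Margin = t* × SE = 2.582762 × 0.0316 = 0.081615.
CI: -0.2322 ± 0.081615 → (-0.3138, -0.1506).

(-0.3138, -0.1506)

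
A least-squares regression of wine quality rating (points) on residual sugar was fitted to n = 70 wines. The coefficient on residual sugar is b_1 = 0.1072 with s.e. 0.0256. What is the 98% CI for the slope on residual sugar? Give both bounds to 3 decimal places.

df = n − 2 = 70 − 2 = 68.
t* = t_{0.01, 68} = 2.382446.
Margin = t* × SE = 2.382446 × 0.0256 = 0.06099.
CI: 0.1072 ± 0.06099 → (0.046, 0.168).
With 98% confidence, each one-unit increase in residual sugar is associated with a change of between 0.046 and 0.168 points in wine quality rating.

(0.046, 0.168)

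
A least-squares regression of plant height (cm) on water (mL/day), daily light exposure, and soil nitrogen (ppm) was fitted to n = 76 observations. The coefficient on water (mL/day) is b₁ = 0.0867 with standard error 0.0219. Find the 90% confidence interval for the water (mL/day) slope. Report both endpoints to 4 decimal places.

(0.0502, 0.1232)

df = n − k − 1 = 76 − 3 − 1 = 72.
t* = t_{0.05, 72} = 1.666294.
Margin = t* × SE = 1.666294 × 0.0219 = 0.036492.
CI: 0.0867 ± 0.036492 → (0.0502, 0.1232).
With 90% confidence, each one-unit increase in water (mL/day) is associated with a change of between 0.0502 and 0.1232 cm in plant height, holding the other predictors fixed.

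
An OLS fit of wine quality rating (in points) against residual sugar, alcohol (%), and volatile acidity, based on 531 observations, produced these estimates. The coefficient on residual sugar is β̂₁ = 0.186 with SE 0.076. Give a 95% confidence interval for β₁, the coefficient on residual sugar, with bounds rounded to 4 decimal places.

df = n − k − 1 = 531 − 3 − 1 = 527.
t* = t_{0.025, 527} = 1.964476.
Margin = t* × SE = 1.964476 × 0.076 = 0.149300.
CI: 0.186 ± 0.149300 → (0.0367, 0.3353).
With 95% confidence, each one-unit increase in residual sugar is associated with a change of between 0.0367 and 0.3353 points in wine quality rating, holding the other predictors fixed.

(0.0367, 0.3353)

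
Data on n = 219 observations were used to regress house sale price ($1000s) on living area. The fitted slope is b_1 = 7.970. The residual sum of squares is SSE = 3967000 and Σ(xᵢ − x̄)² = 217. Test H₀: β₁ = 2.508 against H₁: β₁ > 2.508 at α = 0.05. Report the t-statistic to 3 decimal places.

MSE = SSE/(n − 2) = 3967000/217 = 18281.1.
SE(b_1) = √(MSE/Sₓₓ) = √(18281.1/217) = 9.17849.
t = (7.970 − 2.508) / 9.17849 = 0.595.
df = n − 2 = 217.
One-sided p ≈ 0.2762, which is ≥ 0.05, so fail to reject H₀.
The data do not give significant evidence that the true slope on living area exceeds 2.508 $1000s per unit.

t = 0.595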